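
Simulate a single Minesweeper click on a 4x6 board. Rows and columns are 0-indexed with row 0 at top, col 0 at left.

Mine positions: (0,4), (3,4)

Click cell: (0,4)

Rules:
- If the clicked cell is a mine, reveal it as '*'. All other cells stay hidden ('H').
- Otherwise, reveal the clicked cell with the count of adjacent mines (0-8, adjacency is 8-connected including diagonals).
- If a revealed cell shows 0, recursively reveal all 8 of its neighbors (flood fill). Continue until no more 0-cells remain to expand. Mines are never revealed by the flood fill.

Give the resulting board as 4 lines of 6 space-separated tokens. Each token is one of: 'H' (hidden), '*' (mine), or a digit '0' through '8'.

H H H H * H
H H H H H H
H H H H H H
H H H H H H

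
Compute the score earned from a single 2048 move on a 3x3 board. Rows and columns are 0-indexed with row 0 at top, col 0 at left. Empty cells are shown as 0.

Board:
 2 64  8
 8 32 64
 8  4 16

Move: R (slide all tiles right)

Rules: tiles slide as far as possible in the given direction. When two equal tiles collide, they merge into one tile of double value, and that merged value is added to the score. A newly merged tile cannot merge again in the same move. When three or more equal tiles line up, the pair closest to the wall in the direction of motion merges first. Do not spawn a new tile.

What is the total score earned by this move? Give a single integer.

Slide right:
row 0: [2, 64, 8] -> [2, 64, 8]  score +0 (running 0)
row 1: [8, 32, 64] -> [8, 32, 64]  score +0 (running 0)
row 2: [8, 4, 16] -> [8, 4, 16]  score +0 (running 0)
Board after move:
 2 64  8
 8 32 64
 8  4 16

Answer: 0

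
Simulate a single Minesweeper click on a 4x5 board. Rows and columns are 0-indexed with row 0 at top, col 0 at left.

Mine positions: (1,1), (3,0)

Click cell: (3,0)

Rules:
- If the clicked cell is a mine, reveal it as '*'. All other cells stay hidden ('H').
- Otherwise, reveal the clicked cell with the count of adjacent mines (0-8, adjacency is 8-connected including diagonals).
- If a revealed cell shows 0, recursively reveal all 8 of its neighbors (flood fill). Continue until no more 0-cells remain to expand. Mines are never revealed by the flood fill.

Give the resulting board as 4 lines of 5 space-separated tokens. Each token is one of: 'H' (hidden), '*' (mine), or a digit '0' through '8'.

H H H H H
H H H H H
H H H H H
* H H H H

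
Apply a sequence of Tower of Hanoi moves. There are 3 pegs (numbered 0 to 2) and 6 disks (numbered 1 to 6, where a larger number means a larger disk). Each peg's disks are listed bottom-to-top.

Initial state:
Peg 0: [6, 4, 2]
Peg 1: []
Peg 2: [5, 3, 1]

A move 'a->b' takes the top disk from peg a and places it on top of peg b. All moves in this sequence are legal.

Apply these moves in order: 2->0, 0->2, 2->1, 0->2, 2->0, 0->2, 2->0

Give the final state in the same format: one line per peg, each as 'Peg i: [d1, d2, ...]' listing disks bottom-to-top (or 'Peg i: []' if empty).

After move 1 (2->0):
Peg 0: [6, 4, 2, 1]
Peg 1: []
Peg 2: [5, 3]

After move 2 (0->2):
Peg 0: [6, 4, 2]
Peg 1: []
Peg 2: [5, 3, 1]

After move 3 (2->1):
Peg 0: [6, 4, 2]
Peg 1: [1]
Peg 2: [5, 3]

After move 4 (0->2):
Peg 0: [6, 4]
Peg 1: [1]
Peg 2: [5, 3, 2]

After move 5 (2->0):
Peg 0: [6, 4, 2]
Peg 1: [1]
Peg 2: [5, 3]

After move 6 (0->2):
Peg 0: [6, 4]
Peg 1: [1]
Peg 2: [5, 3, 2]

After move 7 (2->0):
Peg 0: [6, 4, 2]
Peg 1: [1]
Peg 2: [5, 3]

Answer: Peg 0: [6, 4, 2]
Peg 1: [1]
Peg 2: [5, 3]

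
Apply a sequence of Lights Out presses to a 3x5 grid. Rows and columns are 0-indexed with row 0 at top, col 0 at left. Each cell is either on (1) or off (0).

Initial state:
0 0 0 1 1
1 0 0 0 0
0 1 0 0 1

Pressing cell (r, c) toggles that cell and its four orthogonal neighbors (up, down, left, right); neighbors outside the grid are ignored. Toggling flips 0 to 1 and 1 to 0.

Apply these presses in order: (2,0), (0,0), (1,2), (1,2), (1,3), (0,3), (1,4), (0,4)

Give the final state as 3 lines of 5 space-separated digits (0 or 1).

After press 1 at (2,0):
0 0 0 1 1
0 0 0 0 0
1 0 0 0 1

After press 2 at (0,0):
1 1 0 1 1
1 0 0 0 0
1 0 0 0 1

After press 3 at (1,2):
1 1 1 1 1
1 1 1 1 0
1 0 1 0 1

After press 4 at (1,2):
1 1 0 1 1
1 0 0 0 0
1 0 0 0 1

After press 5 at (1,3):
1 1 0 0 1
1 0 1 1 1
1 0 0 1 1

After press 6 at (0,3):
1 1 1 1 0
1 0 1 0 1
1 0 0 1 1

After press 7 at (1,4):
1 1 1 1 1
1 0 1 1 0
1 0 0 1 0

After press 8 at (0,4):
1 1 1 0 0
1 0 1 1 1
1 0 0 1 0

Answer: 1 1 1 0 0
1 0 1 1 1
1 0 0 1 0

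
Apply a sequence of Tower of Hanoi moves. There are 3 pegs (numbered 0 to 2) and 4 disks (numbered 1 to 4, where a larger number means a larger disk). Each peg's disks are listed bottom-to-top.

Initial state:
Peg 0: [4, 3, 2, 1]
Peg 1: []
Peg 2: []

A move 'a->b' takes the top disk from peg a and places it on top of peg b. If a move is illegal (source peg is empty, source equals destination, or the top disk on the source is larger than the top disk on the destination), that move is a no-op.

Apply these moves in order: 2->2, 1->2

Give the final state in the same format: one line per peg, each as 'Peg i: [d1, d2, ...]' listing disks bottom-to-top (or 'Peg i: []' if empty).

After move 1 (2->2):
Peg 0: [4, 3, 2, 1]
Peg 1: []
Peg 2: []

After move 2 (1->2):
Peg 0: [4, 3, 2, 1]
Peg 1: []
Peg 2: []

Answer: Peg 0: [4, 3, 2, 1]
Peg 1: []
Peg 2: []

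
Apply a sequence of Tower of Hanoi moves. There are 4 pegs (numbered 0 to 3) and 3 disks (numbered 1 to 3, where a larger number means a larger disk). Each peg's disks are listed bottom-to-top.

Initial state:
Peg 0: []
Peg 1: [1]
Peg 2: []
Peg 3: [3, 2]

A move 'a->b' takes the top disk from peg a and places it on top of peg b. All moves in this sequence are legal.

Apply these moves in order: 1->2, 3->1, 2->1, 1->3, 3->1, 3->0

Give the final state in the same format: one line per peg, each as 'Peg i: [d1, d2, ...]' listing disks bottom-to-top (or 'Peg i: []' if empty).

Answer: Peg 0: [3]
Peg 1: [2, 1]
Peg 2: []
Peg 3: []

Derivation:
After move 1 (1->2):
Peg 0: []
Peg 1: []
Peg 2: [1]
Peg 3: [3, 2]

After move 2 (3->1):
Peg 0: []
Peg 1: [2]
Peg 2: [1]
Peg 3: [3]

After move 3 (2->1):
Peg 0: []
Peg 1: [2, 1]
Peg 2: []
Peg 3: [3]

After move 4 (1->3):
Peg 0: []
Peg 1: [2]
Peg 2: []
Peg 3: [3, 1]

After move 5 (3->1):
Peg 0: []
Peg 1: [2, 1]
Peg 2: []
Peg 3: [3]

After move 6 (3->0):
Peg 0: [3]
Peg 1: [2, 1]
Peg 2: []
Peg 3: []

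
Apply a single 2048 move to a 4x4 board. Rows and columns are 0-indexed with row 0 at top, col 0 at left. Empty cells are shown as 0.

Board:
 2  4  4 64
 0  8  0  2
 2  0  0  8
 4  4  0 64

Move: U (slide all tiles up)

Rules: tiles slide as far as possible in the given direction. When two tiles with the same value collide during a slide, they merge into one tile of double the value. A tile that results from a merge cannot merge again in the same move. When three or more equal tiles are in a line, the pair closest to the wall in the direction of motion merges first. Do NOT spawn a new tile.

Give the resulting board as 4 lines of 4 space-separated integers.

Slide up:
col 0: [2, 0, 2, 4] -> [4, 4, 0, 0]
col 1: [4, 8, 0, 4] -> [4, 8, 4, 0]
col 2: [4, 0, 0, 0] -> [4, 0, 0, 0]
col 3: [64, 2, 8, 64] -> [64, 2, 8, 64]

Answer:  4  4  4 64
 4  8  0  2
 0  4  0  8
 0  0  0 64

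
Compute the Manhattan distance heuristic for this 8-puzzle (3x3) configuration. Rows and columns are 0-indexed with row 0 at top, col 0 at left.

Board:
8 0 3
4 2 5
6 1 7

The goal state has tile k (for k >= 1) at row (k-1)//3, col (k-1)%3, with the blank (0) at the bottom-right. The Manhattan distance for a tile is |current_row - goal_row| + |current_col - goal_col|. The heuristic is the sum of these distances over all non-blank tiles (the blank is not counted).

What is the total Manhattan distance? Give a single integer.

Tile 8: (0,0)->(2,1) = 3
Tile 3: (0,2)->(0,2) = 0
Tile 4: (1,0)->(1,0) = 0
Tile 2: (1,1)->(0,1) = 1
Tile 5: (1,2)->(1,1) = 1
Tile 6: (2,0)->(1,2) = 3
Tile 1: (2,1)->(0,0) = 3
Tile 7: (2,2)->(2,0) = 2
Sum: 3 + 0 + 0 + 1 + 1 + 3 + 3 + 2 = 13

Answer: 13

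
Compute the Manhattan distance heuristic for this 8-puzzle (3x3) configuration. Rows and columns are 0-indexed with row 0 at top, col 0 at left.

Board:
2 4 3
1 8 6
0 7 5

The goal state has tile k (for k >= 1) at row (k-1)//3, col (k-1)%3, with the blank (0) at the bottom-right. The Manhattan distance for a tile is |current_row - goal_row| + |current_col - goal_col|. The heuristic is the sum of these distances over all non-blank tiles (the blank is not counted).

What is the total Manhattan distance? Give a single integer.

Answer: 8

Derivation:
Tile 2: at (0,0), goal (0,1), distance |0-0|+|0-1| = 1
Tile 4: at (0,1), goal (1,0), distance |0-1|+|1-0| = 2
Tile 3: at (0,2), goal (0,2), distance |0-0|+|2-2| = 0
Tile 1: at (1,0), goal (0,0), distance |1-0|+|0-0| = 1
Tile 8: at (1,1), goal (2,1), distance |1-2|+|1-1| = 1
Tile 6: at (1,2), goal (1,2), distance |1-1|+|2-2| = 0
Tile 7: at (2,1), goal (2,0), distance |2-2|+|1-0| = 1
Tile 5: at (2,2), goal (1,1), distance |2-1|+|2-1| = 2
Sum: 1 + 2 + 0 + 1 + 1 + 0 + 1 + 2 = 8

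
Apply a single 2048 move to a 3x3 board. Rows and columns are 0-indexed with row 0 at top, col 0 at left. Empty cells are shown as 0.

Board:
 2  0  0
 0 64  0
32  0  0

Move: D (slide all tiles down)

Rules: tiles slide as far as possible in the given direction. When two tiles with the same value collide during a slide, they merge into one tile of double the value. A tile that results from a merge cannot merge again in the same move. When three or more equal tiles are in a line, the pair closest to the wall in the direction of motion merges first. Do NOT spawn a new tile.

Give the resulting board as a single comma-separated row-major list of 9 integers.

Slide down:
col 0: [2, 0, 32] -> [0, 2, 32]
col 1: [0, 64, 0] -> [0, 0, 64]
col 2: [0, 0, 0] -> [0, 0, 0]

Answer: 0, 0, 0, 2, 0, 0, 32, 64, 0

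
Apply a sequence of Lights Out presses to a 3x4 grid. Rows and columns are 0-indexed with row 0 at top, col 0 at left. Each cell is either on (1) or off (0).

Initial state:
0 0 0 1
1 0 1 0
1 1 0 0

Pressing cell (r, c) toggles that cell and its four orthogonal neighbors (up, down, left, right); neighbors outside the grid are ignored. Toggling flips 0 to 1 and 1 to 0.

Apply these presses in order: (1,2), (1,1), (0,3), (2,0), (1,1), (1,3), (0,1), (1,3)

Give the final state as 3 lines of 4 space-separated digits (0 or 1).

Answer: 1 1 1 0
0 0 0 0
0 0 1 0

Derivation:
After press 1 at (1,2):
0 0 1 1
1 1 0 1
1 1 1 0

After press 2 at (1,1):
0 1 1 1
0 0 1 1
1 0 1 0

After press 3 at (0,3):
0 1 0 0
0 0 1 0
1 0 1 0

After press 4 at (2,0):
0 1 0 0
1 0 1 0
0 1 1 0

After press 5 at (1,1):
0 0 0 0
0 1 0 0
0 0 1 0

After press 6 at (1,3):
0 0 0 1
0 1 1 1
0 0 1 1

After press 7 at (0,1):
1 1 1 1
0 0 1 1
0 0 1 1

After press 8 at (1,3):
1 1 1 0
0 0 0 0
0 0 1 0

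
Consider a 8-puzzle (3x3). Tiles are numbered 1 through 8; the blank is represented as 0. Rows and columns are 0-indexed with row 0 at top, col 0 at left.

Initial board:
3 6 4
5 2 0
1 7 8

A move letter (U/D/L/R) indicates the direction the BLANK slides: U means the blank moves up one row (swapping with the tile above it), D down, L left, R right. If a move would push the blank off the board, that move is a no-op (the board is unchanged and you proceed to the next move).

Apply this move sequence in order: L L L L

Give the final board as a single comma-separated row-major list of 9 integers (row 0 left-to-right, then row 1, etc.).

After move 1 (L):
3 6 4
5 0 2
1 7 8

After move 2 (L):
3 6 4
0 5 2
1 7 8

After move 3 (L):
3 6 4
0 5 2
1 7 8

After move 4 (L):
3 6 4
0 5 2
1 7 8

Answer: 3, 6, 4, 0, 5, 2, 1, 7, 8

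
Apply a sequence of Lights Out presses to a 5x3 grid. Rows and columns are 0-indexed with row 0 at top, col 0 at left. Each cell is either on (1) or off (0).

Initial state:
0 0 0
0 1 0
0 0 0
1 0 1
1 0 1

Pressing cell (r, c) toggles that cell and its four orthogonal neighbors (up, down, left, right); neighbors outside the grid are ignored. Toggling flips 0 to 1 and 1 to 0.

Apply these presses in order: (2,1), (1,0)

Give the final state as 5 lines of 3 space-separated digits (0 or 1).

After press 1 at (2,1):
0 0 0
0 0 0
1 1 1
1 1 1
1 0 1

After press 2 at (1,0):
1 0 0
1 1 0
0 1 1
1 1 1
1 0 1

Answer: 1 0 0
1 1 0
0 1 1
1 1 1
1 0 1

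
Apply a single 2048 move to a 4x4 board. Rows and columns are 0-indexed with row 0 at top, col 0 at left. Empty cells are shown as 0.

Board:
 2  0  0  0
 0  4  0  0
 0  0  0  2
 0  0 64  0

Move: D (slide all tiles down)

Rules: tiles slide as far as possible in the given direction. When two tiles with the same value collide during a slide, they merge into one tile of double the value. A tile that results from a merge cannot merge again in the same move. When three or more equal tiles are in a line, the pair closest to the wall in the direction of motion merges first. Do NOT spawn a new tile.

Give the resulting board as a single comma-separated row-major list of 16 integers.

Slide down:
col 0: [2, 0, 0, 0] -> [0, 0, 0, 2]
col 1: [0, 4, 0, 0] -> [0, 0, 0, 4]
col 2: [0, 0, 0, 64] -> [0, 0, 0, 64]
col 3: [0, 0, 2, 0] -> [0, 0, 0, 2]

Answer: 0, 0, 0, 0, 0, 0, 0, 0, 0, 0, 0, 0, 2, 4, 64, 2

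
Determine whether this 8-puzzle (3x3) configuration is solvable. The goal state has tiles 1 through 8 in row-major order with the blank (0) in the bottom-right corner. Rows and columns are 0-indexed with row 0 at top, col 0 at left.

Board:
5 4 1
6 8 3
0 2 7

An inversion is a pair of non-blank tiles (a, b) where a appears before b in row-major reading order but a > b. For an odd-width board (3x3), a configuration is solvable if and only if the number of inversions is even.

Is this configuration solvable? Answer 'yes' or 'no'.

Inversions (pairs i<j in row-major order where tile[i] > tile[j] > 0): 13
13 is odd, so the puzzle is not solvable.

Answer: no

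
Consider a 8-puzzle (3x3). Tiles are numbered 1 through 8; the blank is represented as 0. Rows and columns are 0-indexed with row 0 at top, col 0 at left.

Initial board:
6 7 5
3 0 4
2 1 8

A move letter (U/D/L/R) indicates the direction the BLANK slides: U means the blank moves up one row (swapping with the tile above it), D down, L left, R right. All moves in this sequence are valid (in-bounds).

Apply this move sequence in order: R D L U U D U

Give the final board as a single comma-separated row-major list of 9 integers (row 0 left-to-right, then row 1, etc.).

Answer: 6, 0, 5, 3, 7, 8, 2, 4, 1

Derivation:
After move 1 (R):
6 7 5
3 4 0
2 1 8

After move 2 (D):
6 7 5
3 4 8
2 1 0

After move 3 (L):
6 7 5
3 4 8
2 0 1

After move 4 (U):
6 7 5
3 0 8
2 4 1

After move 5 (U):
6 0 5
3 7 8
2 4 1

After move 6 (D):
6 7 5
3 0 8
2 4 1

After move 7 (U):
6 0 5
3 7 8
2 4 1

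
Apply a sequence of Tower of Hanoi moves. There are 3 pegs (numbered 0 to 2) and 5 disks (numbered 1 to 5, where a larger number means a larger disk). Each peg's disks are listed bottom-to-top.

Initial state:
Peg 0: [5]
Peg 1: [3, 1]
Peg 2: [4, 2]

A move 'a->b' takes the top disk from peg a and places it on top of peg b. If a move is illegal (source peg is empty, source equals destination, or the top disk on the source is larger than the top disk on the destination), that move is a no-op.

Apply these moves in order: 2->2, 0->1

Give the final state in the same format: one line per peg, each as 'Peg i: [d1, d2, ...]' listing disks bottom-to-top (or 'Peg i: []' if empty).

After move 1 (2->2):
Peg 0: [5]
Peg 1: [3, 1]
Peg 2: [4, 2]

After move 2 (0->1):
Peg 0: [5]
Peg 1: [3, 1]
Peg 2: [4, 2]

Answer: Peg 0: [5]
Peg 1: [3, 1]
Peg 2: [4, 2]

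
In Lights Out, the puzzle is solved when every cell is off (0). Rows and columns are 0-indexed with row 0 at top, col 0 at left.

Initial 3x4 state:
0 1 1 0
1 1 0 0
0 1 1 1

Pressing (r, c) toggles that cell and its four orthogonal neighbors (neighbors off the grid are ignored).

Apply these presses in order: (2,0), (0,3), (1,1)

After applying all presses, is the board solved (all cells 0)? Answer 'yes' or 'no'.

Answer: no

Derivation:
After press 1 at (2,0):
0 1 1 0
0 1 0 0
1 0 1 1

After press 2 at (0,3):
0 1 0 1
0 1 0 1
1 0 1 1

After press 3 at (1,1):
0 0 0 1
1 0 1 1
1 1 1 1

Lights still on: 8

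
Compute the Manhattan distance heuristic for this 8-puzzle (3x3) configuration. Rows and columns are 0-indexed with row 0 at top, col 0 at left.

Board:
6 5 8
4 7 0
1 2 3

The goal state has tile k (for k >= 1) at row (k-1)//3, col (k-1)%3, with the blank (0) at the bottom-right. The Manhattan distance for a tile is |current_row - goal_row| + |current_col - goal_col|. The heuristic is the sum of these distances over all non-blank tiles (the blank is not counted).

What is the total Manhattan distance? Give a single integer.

Tile 6: at (0,0), goal (1,2), distance |0-1|+|0-2| = 3
Tile 5: at (0,1), goal (1,1), distance |0-1|+|1-1| = 1
Tile 8: at (0,2), goal (2,1), distance |0-2|+|2-1| = 3
Tile 4: at (1,0), goal (1,0), distance |1-1|+|0-0| = 0
Tile 7: at (1,1), goal (2,0), distance |1-2|+|1-0| = 2
Tile 1: at (2,0), goal (0,0), distance |2-0|+|0-0| = 2
Tile 2: at (2,1), goal (0,1), distance |2-0|+|1-1| = 2
Tile 3: at (2,2), goal (0,2), distance |2-0|+|2-2| = 2
Sum: 3 + 1 + 3 + 0 + 2 + 2 + 2 + 2 = 15

Answer: 15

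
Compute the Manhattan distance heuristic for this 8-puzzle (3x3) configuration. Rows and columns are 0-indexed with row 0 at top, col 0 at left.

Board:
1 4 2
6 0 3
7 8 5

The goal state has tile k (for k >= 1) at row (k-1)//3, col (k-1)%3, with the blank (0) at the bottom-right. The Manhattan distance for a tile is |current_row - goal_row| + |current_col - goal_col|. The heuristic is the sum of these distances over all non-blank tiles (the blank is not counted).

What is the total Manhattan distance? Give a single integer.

Tile 1: (0,0)->(0,0) = 0
Tile 4: (0,1)->(1,0) = 2
Tile 2: (0,2)->(0,1) = 1
Tile 6: (1,0)->(1,2) = 2
Tile 3: (1,2)->(0,2) = 1
Tile 7: (2,0)->(2,0) = 0
Tile 8: (2,1)->(2,1) = 0
Tile 5: (2,2)->(1,1) = 2
Sum: 0 + 2 + 1 + 2 + 1 + 0 + 0 + 2 = 8

Answer: 8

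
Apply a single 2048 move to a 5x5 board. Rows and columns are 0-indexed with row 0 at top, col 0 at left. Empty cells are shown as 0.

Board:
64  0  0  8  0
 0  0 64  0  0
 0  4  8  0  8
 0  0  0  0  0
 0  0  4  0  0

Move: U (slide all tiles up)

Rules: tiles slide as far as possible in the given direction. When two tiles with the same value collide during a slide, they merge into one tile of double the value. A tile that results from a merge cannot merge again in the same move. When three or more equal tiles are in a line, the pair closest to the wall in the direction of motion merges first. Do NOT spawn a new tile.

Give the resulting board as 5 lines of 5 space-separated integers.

Slide up:
col 0: [64, 0, 0, 0, 0] -> [64, 0, 0, 0, 0]
col 1: [0, 0, 4, 0, 0] -> [4, 0, 0, 0, 0]
col 2: [0, 64, 8, 0, 4] -> [64, 8, 4, 0, 0]
col 3: [8, 0, 0, 0, 0] -> [8, 0, 0, 0, 0]
col 4: [0, 0, 8, 0, 0] -> [8, 0, 0, 0, 0]

Answer: 64  4 64  8  8
 0  0  8  0  0
 0  0  4  0  0
 0  0  0  0  0
 0  0  0  0  0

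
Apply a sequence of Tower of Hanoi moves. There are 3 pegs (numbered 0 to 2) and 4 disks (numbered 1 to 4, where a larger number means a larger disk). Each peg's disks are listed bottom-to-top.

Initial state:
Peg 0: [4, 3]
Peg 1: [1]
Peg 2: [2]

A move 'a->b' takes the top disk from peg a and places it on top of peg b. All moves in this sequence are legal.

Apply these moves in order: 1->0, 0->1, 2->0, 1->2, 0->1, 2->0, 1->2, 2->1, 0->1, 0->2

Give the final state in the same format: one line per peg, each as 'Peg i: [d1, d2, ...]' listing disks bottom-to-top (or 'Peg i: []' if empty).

After move 1 (1->0):
Peg 0: [4, 3, 1]
Peg 1: []
Peg 2: [2]

After move 2 (0->1):
Peg 0: [4, 3]
Peg 1: [1]
Peg 2: [2]

After move 3 (2->0):
Peg 0: [4, 3, 2]
Peg 1: [1]
Peg 2: []

After move 4 (1->2):
Peg 0: [4, 3, 2]
Peg 1: []
Peg 2: [1]

After move 5 (0->1):
Peg 0: [4, 3]
Peg 1: [2]
Peg 2: [1]

After move 6 (2->0):
Peg 0: [4, 3, 1]
Peg 1: [2]
Peg 2: []

After move 7 (1->2):
Peg 0: [4, 3, 1]
Peg 1: []
Peg 2: [2]

After move 8 (2->1):
Peg 0: [4, 3, 1]
Peg 1: [2]
Peg 2: []

After move 9 (0->1):
Peg 0: [4, 3]
Peg 1: [2, 1]
Peg 2: []

After move 10 (0->2):
Peg 0: [4]
Peg 1: [2, 1]
Peg 2: [3]

Answer: Peg 0: [4]
Peg 1: [2, 1]
Peg 2: [3]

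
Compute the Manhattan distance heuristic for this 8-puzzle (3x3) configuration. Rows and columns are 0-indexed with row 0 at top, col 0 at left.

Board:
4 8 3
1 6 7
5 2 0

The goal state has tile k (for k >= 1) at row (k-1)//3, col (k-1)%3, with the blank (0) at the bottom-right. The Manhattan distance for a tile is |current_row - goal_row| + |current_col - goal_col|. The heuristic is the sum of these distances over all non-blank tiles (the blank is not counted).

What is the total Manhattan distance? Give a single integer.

Answer: 12

Derivation:
Tile 4: (0,0)->(1,0) = 1
Tile 8: (0,1)->(2,1) = 2
Tile 3: (0,2)->(0,2) = 0
Tile 1: (1,0)->(0,0) = 1
Tile 6: (1,1)->(1,2) = 1
Tile 7: (1,2)->(2,0) = 3
Tile 5: (2,0)->(1,1) = 2
Tile 2: (2,1)->(0,1) = 2
Sum: 1 + 2 + 0 + 1 + 1 + 3 + 2 + 2 = 12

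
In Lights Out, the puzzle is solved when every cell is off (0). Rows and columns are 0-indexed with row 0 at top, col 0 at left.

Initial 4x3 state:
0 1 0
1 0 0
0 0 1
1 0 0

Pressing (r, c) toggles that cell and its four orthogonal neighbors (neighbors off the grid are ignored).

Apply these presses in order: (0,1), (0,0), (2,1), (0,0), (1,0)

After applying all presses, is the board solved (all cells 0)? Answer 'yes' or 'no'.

After press 1 at (0,1):
1 0 1
1 1 0
0 0 1
1 0 0

After press 2 at (0,0):
0 1 1
0 1 0
0 0 1
1 0 0

After press 3 at (2,1):
0 1 1
0 0 0
1 1 0
1 1 0

After press 4 at (0,0):
1 0 1
1 0 0
1 1 0
1 1 0

After press 5 at (1,0):
0 0 1
0 1 0
0 1 0
1 1 0

Lights still on: 5

Answer: no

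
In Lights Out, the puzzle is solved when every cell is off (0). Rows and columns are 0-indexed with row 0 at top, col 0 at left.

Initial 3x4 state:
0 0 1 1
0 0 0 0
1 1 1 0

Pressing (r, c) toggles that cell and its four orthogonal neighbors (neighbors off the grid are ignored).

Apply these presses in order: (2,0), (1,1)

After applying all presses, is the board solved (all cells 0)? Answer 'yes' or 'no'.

Answer: no

Derivation:
After press 1 at (2,0):
0 0 1 1
1 0 0 0
0 0 1 0

After press 2 at (1,1):
0 1 1 1
0 1 1 0
0 1 1 0

Lights still on: 7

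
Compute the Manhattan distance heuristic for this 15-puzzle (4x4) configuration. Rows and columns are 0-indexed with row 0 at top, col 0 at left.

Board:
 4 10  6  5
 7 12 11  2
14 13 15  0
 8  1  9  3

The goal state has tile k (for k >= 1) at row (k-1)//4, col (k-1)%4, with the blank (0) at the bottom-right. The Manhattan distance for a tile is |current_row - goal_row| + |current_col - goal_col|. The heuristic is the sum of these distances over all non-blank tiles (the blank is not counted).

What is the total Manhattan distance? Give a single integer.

Answer: 41

Derivation:
Tile 4: at (0,0), goal (0,3), distance |0-0|+|0-3| = 3
Tile 10: at (0,1), goal (2,1), distance |0-2|+|1-1| = 2
Tile 6: at (0,2), goal (1,1), distance |0-1|+|2-1| = 2
Tile 5: at (0,3), goal (1,0), distance |0-1|+|3-0| = 4
Tile 7: at (1,0), goal (1,2), distance |1-1|+|0-2| = 2
Tile 12: at (1,1), goal (2,3), distance |1-2|+|1-3| = 3
Tile 11: at (1,2), goal (2,2), distance |1-2|+|2-2| = 1
Tile 2: at (1,3), goal (0,1), distance |1-0|+|3-1| = 3
Tile 14: at (2,0), goal (3,1), distance |2-3|+|0-1| = 2
Tile 13: at (2,1), goal (3,0), distance |2-3|+|1-0| = 2
Tile 15: at (2,2), goal (3,2), distance |2-3|+|2-2| = 1
Tile 8: at (3,0), goal (1,3), distance |3-1|+|0-3| = 5
Tile 1: at (3,1), goal (0,0), distance |3-0|+|1-0| = 4
Tile 9: at (3,2), goal (2,0), distance |3-2|+|2-0| = 3
Tile 3: at (3,3), goal (0,2), distance |3-0|+|3-2| = 4
Sum: 3 + 2 + 2 + 4 + 2 + 3 + 1 + 3 + 2 + 2 + 1 + 5 + 4 + 3 + 4 = 41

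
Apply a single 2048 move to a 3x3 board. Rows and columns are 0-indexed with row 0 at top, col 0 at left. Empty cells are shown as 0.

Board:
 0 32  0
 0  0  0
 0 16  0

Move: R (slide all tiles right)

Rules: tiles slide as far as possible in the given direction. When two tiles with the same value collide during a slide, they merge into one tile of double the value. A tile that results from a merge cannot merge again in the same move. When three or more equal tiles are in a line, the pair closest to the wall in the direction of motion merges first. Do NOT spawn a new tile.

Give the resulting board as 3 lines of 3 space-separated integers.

Slide right:
row 0: [0, 32, 0] -> [0, 0, 32]
row 1: [0, 0, 0] -> [0, 0, 0]
row 2: [0, 16, 0] -> [0, 0, 16]

Answer:  0  0 32
 0  0  0
 0  0 16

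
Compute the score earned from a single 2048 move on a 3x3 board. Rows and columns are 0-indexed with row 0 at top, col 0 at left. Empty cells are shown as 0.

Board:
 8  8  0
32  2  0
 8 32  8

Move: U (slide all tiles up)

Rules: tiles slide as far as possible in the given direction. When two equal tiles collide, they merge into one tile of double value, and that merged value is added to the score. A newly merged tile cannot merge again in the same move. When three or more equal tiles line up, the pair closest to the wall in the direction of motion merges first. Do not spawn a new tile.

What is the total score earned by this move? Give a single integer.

Slide up:
col 0: [8, 32, 8] -> [8, 32, 8]  score +0 (running 0)
col 1: [8, 2, 32] -> [8, 2, 32]  score +0 (running 0)
col 2: [0, 0, 8] -> [8, 0, 0]  score +0 (running 0)
Board after move:
 8  8  8
32  2  0
 8 32  0

Answer: 0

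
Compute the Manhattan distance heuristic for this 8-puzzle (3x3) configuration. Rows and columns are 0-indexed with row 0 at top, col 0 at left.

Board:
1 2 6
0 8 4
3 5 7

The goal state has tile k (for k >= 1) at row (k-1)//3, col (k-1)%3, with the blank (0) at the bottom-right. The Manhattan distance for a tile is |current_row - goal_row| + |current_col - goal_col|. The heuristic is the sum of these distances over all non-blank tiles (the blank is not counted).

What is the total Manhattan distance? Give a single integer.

Tile 1: at (0,0), goal (0,0), distance |0-0|+|0-0| = 0
Tile 2: at (0,1), goal (0,1), distance |0-0|+|1-1| = 0
Tile 6: at (0,2), goal (1,2), distance |0-1|+|2-2| = 1
Tile 8: at (1,1), goal (2,1), distance |1-2|+|1-1| = 1
Tile 4: at (1,2), goal (1,0), distance |1-1|+|2-0| = 2
Tile 3: at (2,0), goal (0,2), distance |2-0|+|0-2| = 4
Tile 5: at (2,1), goal (1,1), distance |2-1|+|1-1| = 1
Tile 7: at (2,2), goal (2,0), distance |2-2|+|2-0| = 2
Sum: 0 + 0 + 1 + 1 + 2 + 4 + 1 + 2 = 11

Answer: 11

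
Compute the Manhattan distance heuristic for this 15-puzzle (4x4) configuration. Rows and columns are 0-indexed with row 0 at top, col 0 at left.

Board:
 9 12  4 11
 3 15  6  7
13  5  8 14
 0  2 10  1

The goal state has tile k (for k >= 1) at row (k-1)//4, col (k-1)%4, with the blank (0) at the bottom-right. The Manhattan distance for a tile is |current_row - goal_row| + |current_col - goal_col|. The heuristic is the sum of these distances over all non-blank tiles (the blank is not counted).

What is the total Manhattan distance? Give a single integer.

Answer: 37

Derivation:
Tile 9: at (0,0), goal (2,0), distance |0-2|+|0-0| = 2
Tile 12: at (0,1), goal (2,3), distance |0-2|+|1-3| = 4
Tile 4: at (0,2), goal (0,3), distance |0-0|+|2-3| = 1
Tile 11: at (0,3), goal (2,2), distance |0-2|+|3-2| = 3
Tile 3: at (1,0), goal (0,2), distance |1-0|+|0-2| = 3
Tile 15: at (1,1), goal (3,2), distance |1-3|+|1-2| = 3
Tile 6: at (1,2), goal (1,1), distance |1-1|+|2-1| = 1
Tile 7: at (1,3), goal (1,2), distance |1-1|+|3-2| = 1
Tile 13: at (2,0), goal (3,0), distance |2-3|+|0-0| = 1
Tile 5: at (2,1), goal (1,0), distance |2-1|+|1-0| = 2
Tile 8: at (2,2), goal (1,3), distance |2-1|+|2-3| = 2
Tile 14: at (2,3), goal (3,1), distance |2-3|+|3-1| = 3
Tile 2: at (3,1), goal (0,1), distance |3-0|+|1-1| = 3
Tile 10: at (3,2), goal (2,1), distance |3-2|+|2-1| = 2
Tile 1: at (3,3), goal (0,0), distance |3-0|+|3-0| = 6
Sum: 2 + 4 + 1 + 3 + 3 + 3 + 1 + 1 + 1 + 2 + 2 + 3 + 3 + 2 + 6 = 37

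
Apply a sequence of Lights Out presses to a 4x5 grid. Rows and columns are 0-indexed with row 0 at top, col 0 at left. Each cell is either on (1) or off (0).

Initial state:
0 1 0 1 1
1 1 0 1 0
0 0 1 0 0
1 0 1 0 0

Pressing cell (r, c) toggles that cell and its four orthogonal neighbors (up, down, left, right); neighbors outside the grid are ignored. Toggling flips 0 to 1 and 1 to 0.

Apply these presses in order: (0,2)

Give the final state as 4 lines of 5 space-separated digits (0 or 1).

Answer: 0 0 1 0 1
1 1 1 1 0
0 0 1 0 0
1 0 1 0 0

Derivation:
After press 1 at (0,2):
0 0 1 0 1
1 1 1 1 0
0 0 1 0 0
1 0 1 0 0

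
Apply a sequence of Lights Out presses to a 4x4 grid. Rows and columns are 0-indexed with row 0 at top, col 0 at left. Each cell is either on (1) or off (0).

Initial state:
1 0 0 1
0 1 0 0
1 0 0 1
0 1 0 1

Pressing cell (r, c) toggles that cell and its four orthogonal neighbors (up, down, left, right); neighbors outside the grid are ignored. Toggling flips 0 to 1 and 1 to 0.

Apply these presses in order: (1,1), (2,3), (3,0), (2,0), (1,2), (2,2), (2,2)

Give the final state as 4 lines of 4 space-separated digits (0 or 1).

Answer: 1 1 1 1
0 1 0 0
1 0 0 0
0 0 0 0

Derivation:
After press 1 at (1,1):
1 1 0 1
1 0 1 0
1 1 0 1
0 1 0 1

After press 2 at (2,3):
1 1 0 1
1 0 1 1
1 1 1 0
0 1 0 0

After press 3 at (3,0):
1 1 0 1
1 0 1 1
0 1 1 0
1 0 0 0

After press 4 at (2,0):
1 1 0 1
0 0 1 1
1 0 1 0
0 0 0 0

After press 5 at (1,2):
1 1 1 1
0 1 0 0
1 0 0 0
0 0 0 0

After press 6 at (2,2):
1 1 1 1
0 1 1 0
1 1 1 1
0 0 1 0

After press 7 at (2,2):
1 1 1 1
0 1 0 0
1 0 0 0
0 0 0 0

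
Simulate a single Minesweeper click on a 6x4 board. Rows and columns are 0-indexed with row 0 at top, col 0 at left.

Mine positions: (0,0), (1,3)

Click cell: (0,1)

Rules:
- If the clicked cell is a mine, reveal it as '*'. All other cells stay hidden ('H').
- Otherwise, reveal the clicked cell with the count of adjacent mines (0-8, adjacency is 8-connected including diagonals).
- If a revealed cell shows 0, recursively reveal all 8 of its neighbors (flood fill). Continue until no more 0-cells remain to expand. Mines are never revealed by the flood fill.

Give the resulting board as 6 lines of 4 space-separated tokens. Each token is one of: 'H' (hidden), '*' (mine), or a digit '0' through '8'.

H 1 H H
H H H H
H H H H
H H H H
H H H H
H H H H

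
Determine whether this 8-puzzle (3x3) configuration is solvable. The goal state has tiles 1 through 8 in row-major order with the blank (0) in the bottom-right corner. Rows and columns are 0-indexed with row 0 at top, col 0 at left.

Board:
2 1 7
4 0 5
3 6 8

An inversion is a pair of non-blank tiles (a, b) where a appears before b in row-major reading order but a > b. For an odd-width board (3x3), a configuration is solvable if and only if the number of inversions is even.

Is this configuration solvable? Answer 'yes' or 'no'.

Answer: no

Derivation:
Inversions (pairs i<j in row-major order where tile[i] > tile[j] > 0): 7
7 is odd, so the puzzle is not solvable.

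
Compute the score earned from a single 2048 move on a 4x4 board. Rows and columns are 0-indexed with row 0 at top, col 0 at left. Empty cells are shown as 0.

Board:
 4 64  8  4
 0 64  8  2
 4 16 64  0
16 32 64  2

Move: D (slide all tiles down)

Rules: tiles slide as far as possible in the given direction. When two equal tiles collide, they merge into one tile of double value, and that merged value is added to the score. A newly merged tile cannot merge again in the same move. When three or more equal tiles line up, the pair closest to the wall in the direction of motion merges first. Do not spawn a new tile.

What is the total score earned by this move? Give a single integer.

Slide down:
col 0: [4, 0, 4, 16] -> [0, 0, 8, 16]  score +8 (running 8)
col 1: [64, 64, 16, 32] -> [0, 128, 16, 32]  score +128 (running 136)
col 2: [8, 8, 64, 64] -> [0, 0, 16, 128]  score +144 (running 280)
col 3: [4, 2, 0, 2] -> [0, 0, 4, 4]  score +4 (running 284)
Board after move:
  0   0   0   0
  0 128   0   0
  8  16  16   4
 16  32 128   4

Answer: 284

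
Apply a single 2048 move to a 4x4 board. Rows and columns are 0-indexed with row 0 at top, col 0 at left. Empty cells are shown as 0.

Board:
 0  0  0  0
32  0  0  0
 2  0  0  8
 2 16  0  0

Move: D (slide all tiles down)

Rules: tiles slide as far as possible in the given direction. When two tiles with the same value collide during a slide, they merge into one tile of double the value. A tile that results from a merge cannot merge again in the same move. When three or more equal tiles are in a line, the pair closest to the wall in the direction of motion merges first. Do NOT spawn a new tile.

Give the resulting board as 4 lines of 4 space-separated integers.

Slide down:
col 0: [0, 32, 2, 2] -> [0, 0, 32, 4]
col 1: [0, 0, 0, 16] -> [0, 0, 0, 16]
col 2: [0, 0, 0, 0] -> [0, 0, 0, 0]
col 3: [0, 0, 8, 0] -> [0, 0, 0, 8]

Answer:  0  0  0  0
 0  0  0  0
32  0  0  0
 4 16  0  8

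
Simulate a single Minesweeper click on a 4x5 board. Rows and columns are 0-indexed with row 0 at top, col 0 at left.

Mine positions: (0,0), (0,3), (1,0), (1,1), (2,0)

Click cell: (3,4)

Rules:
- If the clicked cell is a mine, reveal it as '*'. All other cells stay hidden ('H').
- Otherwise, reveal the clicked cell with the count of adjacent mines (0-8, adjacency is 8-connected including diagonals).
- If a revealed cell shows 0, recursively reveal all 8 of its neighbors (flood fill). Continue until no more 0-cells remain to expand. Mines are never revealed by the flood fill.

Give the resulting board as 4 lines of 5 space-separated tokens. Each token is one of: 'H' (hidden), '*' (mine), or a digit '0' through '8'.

H H H H H
H H 2 1 1
H 3 1 0 0
H 1 0 0 0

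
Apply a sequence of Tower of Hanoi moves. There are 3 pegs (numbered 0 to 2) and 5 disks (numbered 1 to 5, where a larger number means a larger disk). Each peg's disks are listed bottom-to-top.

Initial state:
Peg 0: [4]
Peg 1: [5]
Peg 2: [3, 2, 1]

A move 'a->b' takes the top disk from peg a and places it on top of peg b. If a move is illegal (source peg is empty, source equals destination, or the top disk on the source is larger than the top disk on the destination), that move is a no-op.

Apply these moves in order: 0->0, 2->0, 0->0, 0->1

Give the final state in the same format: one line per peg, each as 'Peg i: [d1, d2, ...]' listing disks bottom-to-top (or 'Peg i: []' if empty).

After move 1 (0->0):
Peg 0: [4]
Peg 1: [5]
Peg 2: [3, 2, 1]

After move 2 (2->0):
Peg 0: [4, 1]
Peg 1: [5]
Peg 2: [3, 2]

After move 3 (0->0):
Peg 0: [4, 1]
Peg 1: [5]
Peg 2: [3, 2]

After move 4 (0->1):
Peg 0: [4]
Peg 1: [5, 1]
Peg 2: [3, 2]

Answer: Peg 0: [4]
Peg 1: [5, 1]
Peg 2: [3, 2]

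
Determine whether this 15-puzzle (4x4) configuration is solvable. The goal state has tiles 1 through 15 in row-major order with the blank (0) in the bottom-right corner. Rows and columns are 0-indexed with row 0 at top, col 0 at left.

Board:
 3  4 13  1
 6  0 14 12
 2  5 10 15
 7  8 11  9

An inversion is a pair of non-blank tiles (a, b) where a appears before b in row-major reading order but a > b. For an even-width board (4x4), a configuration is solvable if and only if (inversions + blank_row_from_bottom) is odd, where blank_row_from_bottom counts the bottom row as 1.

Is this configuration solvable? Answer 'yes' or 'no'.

Answer: no

Derivation:
Inversions: 39
Blank is in row 1 (0-indexed from top), which is row 3 counting from the bottom (bottom = 1).
39 + 3 = 42, which is even, so the puzzle is not solvable.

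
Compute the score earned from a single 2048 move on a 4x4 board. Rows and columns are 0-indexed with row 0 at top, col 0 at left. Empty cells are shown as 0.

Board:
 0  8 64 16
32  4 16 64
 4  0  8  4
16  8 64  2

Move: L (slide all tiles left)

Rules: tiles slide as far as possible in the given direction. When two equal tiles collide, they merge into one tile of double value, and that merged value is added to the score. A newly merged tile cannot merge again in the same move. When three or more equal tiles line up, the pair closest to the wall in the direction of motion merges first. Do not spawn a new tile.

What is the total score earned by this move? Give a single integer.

Answer: 0

Derivation:
Slide left:
row 0: [0, 8, 64, 16] -> [8, 64, 16, 0]  score +0 (running 0)
row 1: [32, 4, 16, 64] -> [32, 4, 16, 64]  score +0 (running 0)
row 2: [4, 0, 8, 4] -> [4, 8, 4, 0]  score +0 (running 0)
row 3: [16, 8, 64, 2] -> [16, 8, 64, 2]  score +0 (running 0)
Board after move:
 8 64 16  0
32  4 16 64
 4  8  4  0
16  8 64  2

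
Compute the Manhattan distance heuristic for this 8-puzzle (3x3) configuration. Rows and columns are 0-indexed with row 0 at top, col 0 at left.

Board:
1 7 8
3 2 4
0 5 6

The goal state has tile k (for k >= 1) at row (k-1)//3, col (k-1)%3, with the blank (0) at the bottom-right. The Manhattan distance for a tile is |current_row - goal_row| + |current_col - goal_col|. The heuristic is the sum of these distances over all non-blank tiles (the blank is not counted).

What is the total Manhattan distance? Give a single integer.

Answer: 14

Derivation:
Tile 1: at (0,0), goal (0,0), distance |0-0|+|0-0| = 0
Tile 7: at (0,1), goal (2,0), distance |0-2|+|1-0| = 3
Tile 8: at (0,2), goal (2,1), distance |0-2|+|2-1| = 3
Tile 3: at (1,0), goal (0,2), distance |1-0|+|0-2| = 3
Tile 2: at (1,1), goal (0,1), distance |1-0|+|1-1| = 1
Tile 4: at (1,2), goal (1,0), distance |1-1|+|2-0| = 2
Tile 5: at (2,1), goal (1,1), distance |2-1|+|1-1| = 1
Tile 6: at (2,2), goal (1,2), distance |2-1|+|2-2| = 1
Sum: 0 + 3 + 3 + 3 + 1 + 2 + 1 + 1 = 14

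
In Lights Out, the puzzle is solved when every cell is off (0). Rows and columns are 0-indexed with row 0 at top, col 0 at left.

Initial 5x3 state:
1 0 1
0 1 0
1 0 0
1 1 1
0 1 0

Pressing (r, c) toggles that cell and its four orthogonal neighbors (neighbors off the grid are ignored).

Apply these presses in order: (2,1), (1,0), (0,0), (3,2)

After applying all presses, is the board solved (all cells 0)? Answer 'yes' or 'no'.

After press 1 at (2,1):
1 0 1
0 0 0
0 1 1
1 0 1
0 1 0

After press 2 at (1,0):
0 0 1
1 1 0
1 1 1
1 0 1
0 1 0

After press 3 at (0,0):
1 1 1
0 1 0
1 1 1
1 0 1
0 1 0

After press 4 at (3,2):
1 1 1
0 1 0
1 1 0
1 1 0
0 1 1

Lights still on: 10

Answer: no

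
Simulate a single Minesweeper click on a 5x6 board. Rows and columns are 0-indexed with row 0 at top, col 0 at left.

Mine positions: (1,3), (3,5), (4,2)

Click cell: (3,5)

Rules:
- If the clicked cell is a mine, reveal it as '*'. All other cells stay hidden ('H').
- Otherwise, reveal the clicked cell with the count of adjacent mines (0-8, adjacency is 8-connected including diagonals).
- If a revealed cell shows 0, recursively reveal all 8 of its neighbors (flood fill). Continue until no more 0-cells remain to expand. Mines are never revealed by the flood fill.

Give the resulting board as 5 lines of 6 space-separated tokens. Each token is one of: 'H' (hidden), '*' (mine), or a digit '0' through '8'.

H H H H H H
H H H H H H
H H H H H H
H H H H H *
H H H H H H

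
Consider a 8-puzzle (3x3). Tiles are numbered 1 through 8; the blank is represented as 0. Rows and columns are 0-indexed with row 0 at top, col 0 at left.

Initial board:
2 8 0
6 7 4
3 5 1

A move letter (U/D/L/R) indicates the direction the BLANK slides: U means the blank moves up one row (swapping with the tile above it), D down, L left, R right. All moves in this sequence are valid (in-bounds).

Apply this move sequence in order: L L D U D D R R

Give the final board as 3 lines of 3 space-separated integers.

Answer: 6 2 8
3 7 4
5 1 0

Derivation:
After move 1 (L):
2 0 8
6 7 4
3 5 1

After move 2 (L):
0 2 8
6 7 4
3 5 1

After move 3 (D):
6 2 8
0 7 4
3 5 1

After move 4 (U):
0 2 8
6 7 4
3 5 1

After move 5 (D):
6 2 8
0 7 4
3 5 1

After move 6 (D):
6 2 8
3 7 4
0 5 1

After move 7 (R):
6 2 8
3 7 4
5 0 1

After move 8 (R):
6 2 8
3 7 4
5 1 0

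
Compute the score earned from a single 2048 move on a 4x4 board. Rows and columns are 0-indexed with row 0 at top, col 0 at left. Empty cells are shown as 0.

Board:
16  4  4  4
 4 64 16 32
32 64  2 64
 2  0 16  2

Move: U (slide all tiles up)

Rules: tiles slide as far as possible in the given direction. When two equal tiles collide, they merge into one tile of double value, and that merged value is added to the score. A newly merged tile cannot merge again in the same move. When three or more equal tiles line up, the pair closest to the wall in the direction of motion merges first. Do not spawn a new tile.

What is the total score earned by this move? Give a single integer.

Slide up:
col 0: [16, 4, 32, 2] -> [16, 4, 32, 2]  score +0 (running 0)
col 1: [4, 64, 64, 0] -> [4, 128, 0, 0]  score +128 (running 128)
col 2: [4, 16, 2, 16] -> [4, 16, 2, 16]  score +0 (running 128)
col 3: [4, 32, 64, 2] -> [4, 32, 64, 2]  score +0 (running 128)
Board after move:
 16   4   4   4
  4 128  16  32
 32   0   2  64
  2   0  16   2

Answer: 128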